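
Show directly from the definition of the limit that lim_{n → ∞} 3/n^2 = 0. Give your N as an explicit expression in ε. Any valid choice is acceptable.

Let ε > 0 be given. For n ≥ 1, |3/n^2 − 0| = 3/n^2.
3/n^2 < ε ⇔ n^2 > 3/ε ⇔ n > (3/ε)^{1/2}.
Take N = (3/ε)^{1/2}. Then n > N implies 3/n^2 < ε.

N = (3/ε)^{1/2}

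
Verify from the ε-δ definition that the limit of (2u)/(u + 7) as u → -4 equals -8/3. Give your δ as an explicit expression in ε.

Let ε > 0 be given. We want δ > 0 with 0 < |u + 4| < δ ⇒ |(2u)/(u + 7) + 8/3| < ε.
Combining over a common denominator, (2u)/(u + 7) + 8/3 = [(2u)·3 − (-8)·(u + 7)] / [3·(u + 7)] = 14(u + 4) / (3(u + 7)).
So |(2u)/(u + 7) + 8/3| = 14|u + 4| / (3·|u + 7|).
Require δ ≤ 3/2, so |u + 7| ≥ |3| − |u + 4| > 3 − 3/2 = 3/2.
Hence |(2u)/(u + 7) + 8/3| < 14|u + 4|/(3·(3/2)) = (28/9)|u + 4|, which is < ε once |u + 4| < (9/28)ε.
Take δ = min(3/2, (9/28)ε). Then 0 < |u + 4| < δ forces both bounds, so |(2u)/(u + 7) + 8/3| < ε.

δ = min(3/2, (9/28)ε)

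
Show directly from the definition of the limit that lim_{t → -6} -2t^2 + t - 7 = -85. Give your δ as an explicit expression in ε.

Fix ε > 0. We want δ > 0 such that 0 < |t + 6| < δ implies |(-2t^2 + t - 7) + 85| < ε.
(-2t^2 + t - 7) + 85 = -2t^2 + t + 78 = (t + 6)(-2t + 13).
So |(-2t^2 + t - 7) + 85| = |t + 6|·|-2t + 13|.
Require δ ≤ 1. Then |t + 6| < 1 gives |t| < 7, and by the triangle inequality |-2t + 13| ≤ 2·7 + 13 = 27.
Hence |(-2t^2 + t - 7) + 85| ≤ 27|t + 6| < ε provided |t + 6| < ε/27.
Choosing δ = min(1, ε/27) ensures both conditions, hence |(-2t^2 + t - 7) + 85| < ε.

δ = min(1, ε/27)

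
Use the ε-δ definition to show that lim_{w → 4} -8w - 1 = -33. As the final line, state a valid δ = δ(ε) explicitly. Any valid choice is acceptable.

δ = ε/8

Suppose ε > 0. We need δ > 0 so that 0 < |w − 4| < δ implies |(-8w - 1) + 33| < ε.
Since (-8w - 1) + 33 = -8(w − 4), we have |(-8w - 1) + 33| = 8|w − 4|.
So 8|w − 4| < ε exactly when |w − 4| < ε/8.
Choosing δ = ε/8 gives |(-8w - 1) + 33| = 8|w − 4| < ε whenever |w − 4| < δ.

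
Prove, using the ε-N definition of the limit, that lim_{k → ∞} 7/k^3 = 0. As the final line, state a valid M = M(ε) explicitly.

Suppose ε > 0. For k ≥ 1, |7/k^3 − 0| = 7/k^3.
7/k^3 < ε ⇔ k^3 > 7/ε ⇔ k > (7/ε)^{1/3}.
Take M = (7/ε)^{1/3}. Then k > M implies 7/k^3 < ε.

M = (7/ε)^{1/3}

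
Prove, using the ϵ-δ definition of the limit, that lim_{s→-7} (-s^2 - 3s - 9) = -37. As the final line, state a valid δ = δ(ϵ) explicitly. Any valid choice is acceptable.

δ = min(1, ϵ/12)

Let ϵ > 0 be given. We want δ > 0 such that 0 < |s + 7| < δ implies |(-s^2 - 3s - 9) + 37| < ϵ.
(-s^2 - 3s - 9) + 37 = -s^2 - 3s + 28 = (s + 7)(-s + 4).
So |(-s^2 - 3s - 9) + 37| = |s + 7|·|-s + 4|.
Require δ ≤ 1. Then |s + 7| < 1 gives |s| < 8, and by the triangle inequality |-s + 4| ≤ 8 + 4 = 12.
Hence |(-s^2 - 3s - 9) + 37| ≤ 12|s + 7| < ϵ provided |s + 7| < ϵ/12.
Take δ = min(1, ϵ/12). Then 0 < |s + 7| < δ gives both |s + 7| < 1 and |s + 7| < ϵ/12, so |(-s^2 - 3s - 9) + 37| < ϵ.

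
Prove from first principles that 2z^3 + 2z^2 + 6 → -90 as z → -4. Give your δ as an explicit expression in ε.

δ = min(1, ε/104)

Let ε > 0. We want δ > 0 such that 0 < |z + 4| < δ implies |(2z^3 + 2z^2 + 6) + 90| < ε.
(2z^3 + 2z^2 + 6) + 90 = 2z^3 + 2z^2 + 96 = (z + 4)(2z^2 - 6z + 24).
So |(2z^3 + 2z^2 + 6) + 90| = |z + 4|·|2z^2 - 6z + 24|.
Require δ ≤ 1. Then |z + 4| < 1 gives |z| < 5, and by the triangle inequality |2z^2 - 6z + 24| ≤ 2·5^2 + 6·5 + 24 = 104.
Hence |(2z^3 + 2z^2 + 6) + 90| ≤ 104|z + 4| < ε provided |z + 4| < ε/104.
Choosing δ = min(1, ε/104) ensures both conditions, hence |(2z^3 + 2z^2 + 6) + 90| < ε.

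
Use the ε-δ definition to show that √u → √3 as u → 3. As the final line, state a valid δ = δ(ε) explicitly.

Suppose ε > 0. We want δ > 0 such that 0 < |u − 3| < δ implies |√u − √3| < ε.
Rationalise: √u − √3 = (u − 3)/(√u + √3), so |√u − √3| = |u − 3|/(√u + √3).
Restrict δ ≤ 3 so that |u − 3| < 3 forces u > 0, and then √u + √3 > √3.
Hence |√u − √3| < |u − 3|/√3, which is < ε once |u − 3| < √3·ε.
Take δ = min(3, √3·ε). If 0 < |u − 3| < δ then u > 0 and |√u − √3| < |u − 3|/√3 < ε.

δ = min(3, √3·ε)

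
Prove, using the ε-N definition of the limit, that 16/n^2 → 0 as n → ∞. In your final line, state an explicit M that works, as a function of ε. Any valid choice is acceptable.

Suppose ε > 0. For n ≥ 1, |16/n^2 − 0| = 16/n^2.
16/n^2 < ε ⇔ n^2 > 16/ε ⇔ n > (16/ε)^{1/2}.
Take M = (16/ε)^{1/2}. Then n > M implies 16/n^2 < ε.

M = (16/ε)^{1/2}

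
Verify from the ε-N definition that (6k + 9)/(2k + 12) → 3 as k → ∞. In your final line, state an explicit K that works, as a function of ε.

K = (27/2)/ε

Fix ε > 0. For k ≥ 1, |(6k + 9)/(2k + 12) − 3| = |-54|/(2(2k + 12)) = 54/(2(2k + 12)).
Since 2k + 12 ≥ 2k for k ≥ 1, this is ≤ 54/(2·2k) = (27/2)/k.
So |(6k + 9)/(2k + 12) − 3| < ε whenever k > (27/2)/ε.
Take K = (27/2)/ε. If k > K then |(6k + 9)/(2k + 12) − 3| ≤ (27/2)/k < ε.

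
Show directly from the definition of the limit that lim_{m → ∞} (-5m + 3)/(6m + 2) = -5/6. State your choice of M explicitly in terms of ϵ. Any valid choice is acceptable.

Let ϵ > 0. For m ≥ 1, |(-5m + 3)/(6m + 2) + 5/6| = |28|/(6(6m + 2)) = 28/(6(6m + 2)).
Since 6m + 2 ≥ 6m for m ≥ 1, this is ≤ 28/(6·6m) = (7/9)/m.
So |(-5m + 3)/(6m + 2) + 5/6| < ϵ whenever m > (7/9)/ϵ.
Take M = (7/9)/ϵ. If m > M then |(-5m + 3)/(6m + 2) + 5/6| ≤ (7/9)/m < ϵ.

M = (7/9)/ϵ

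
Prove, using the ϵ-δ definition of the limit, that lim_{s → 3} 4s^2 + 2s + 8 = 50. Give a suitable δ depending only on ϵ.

δ = min(2, ϵ/34)

Suppose ϵ > 0. We want δ > 0 such that 0 < |s − 3| < δ implies |(4s^2 + 2s + 8) − 50| < ϵ.
(4s^2 + 2s + 8) − 50 = 4s^2 + 2s - 42 = (s − 3)(4s + 14).
So |(4s^2 + 2s + 8) − 50| = |s − 3|·|4s + 14|.
Assume first that |s − 3| < 2, so |s| < 5. Then |4s + 14| ≤ 4·5 + 14 = 34.
Hence |(4s^2 + 2s + 8) − 50| ≤ 34|s − 3| < ϵ provided |s − 3| < ϵ/34.
Take δ = min(2, ϵ/34). Then 0 < |s − 3| < δ gives both |s − 3| < 2 and |s − 3| < ϵ/34, so |(4s^2 + 2s + 8) − 50| < ϵ.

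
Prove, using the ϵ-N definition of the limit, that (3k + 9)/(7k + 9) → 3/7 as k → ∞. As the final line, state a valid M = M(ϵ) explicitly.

Let ϵ > 0 be given. For k ≥ 1, |(3k + 9)/(7k + 9) − (3/7)| = |36|/(7(7k + 9)) = 36/(7(7k + 9)).
Since 7k + 9 ≥ 7k for k ≥ 1, this is ≤ 36/(7·7k) = (36/49)/k.
So |(3k + 9)/(7k + 9) − (3/7)| < ϵ whenever k > (36/49)/ϵ.
Take M = (36/49)/ϵ. If k > M then |(3k + 9)/(7k + 9) − (3/7)| ≤ (36/49)/k < ϵ.

M = (36/49)/ϵ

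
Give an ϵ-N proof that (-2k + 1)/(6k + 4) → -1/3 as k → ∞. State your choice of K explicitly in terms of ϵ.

Let ϵ > 0 be given. For k ≥ 1, |(-2k + 1)/(6k + 4) + 1/3| = |14|/(6(6k + 4)) = 14/(6(6k + 4)).
Since 6k + 4 ≥ 6k for k ≥ 1, this is ≤ 14/(6·6k) = (7/18)/k.
So |(-2k + 1)/(6k + 4) + 1/3| < ϵ whenever k > (7/18)/ϵ.
Take K = (7/18)/ϵ. If k > K then |(-2k + 1)/(6k + 4) + 1/3| ≤ (7/18)/k < ϵ.

K = (7/18)/ϵ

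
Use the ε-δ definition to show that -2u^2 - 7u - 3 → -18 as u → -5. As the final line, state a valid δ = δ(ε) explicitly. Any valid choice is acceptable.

δ = min(1, ε/15)

Suppose ε > 0. We want δ > 0 such that 0 < |u + 5| < δ implies |(-2u^2 - 7u - 3) + 18| < ε.
(-2u^2 - 7u - 3) + 18 = -2u^2 - 7u + 15 = (u + 5)(-2u + 3).
So |(-2u^2 - 7u - 3) + 18| = |u + 5|·|-2u + 3|.
Require δ ≤ 1. Then |u + 5| < 1 gives |u| < 6, and by the triangle inequality |-2u + 3| ≤ 2·6 + 3 = 15.
Hence |(-2u^2 - 7u - 3) + 18| ≤ 15|u + 5| < ε provided |u + 5| < ε/15.
Take δ = min(1, ε/15). Then 0 < |u + 5| < δ gives both |u + 5| < 1 and |u + 5| < ε/15, so |(-2u^2 - 7u - 3) + 18| < ε.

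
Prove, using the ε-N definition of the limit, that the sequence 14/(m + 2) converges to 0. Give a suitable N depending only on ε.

Let ε > 0 be given. For m ≥ 1, |14/(m + 2) − 0| = 14/(m + 2) ≤ 14/m.
We need 14/m < ε, i.e. m > 14/ε.
Take N = 14/ε. If m > N then |14/(m + 2)| ≤ 14/m < ε.

N = 14/ε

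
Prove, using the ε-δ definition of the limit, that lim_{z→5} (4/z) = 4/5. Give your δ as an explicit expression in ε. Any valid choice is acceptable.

δ = min(5/2, (25/8)ε)

Suppose ε > 0. We seek δ > 0 such that 0 < |z − 5| < δ implies |4/z − (4/5)| < ε.
|4/z − (4/5)| = 4·|5 − z|/(5·|z|) = 4|z − 5|/(5|z|).
Restrict δ ≤ 5/2. Then |z − 5| < 5/2 gives |z| > 5/2, so 5|z| > 25/2.
Then |4/z − (4/5)| < 4|z − 5|/(25/2), which is < ε when |z − 5| < (25/8)ε.
Take δ = min(5/2, (25/8)ε). Then 0 < |z − 5| < δ gives both |z − 5| < 5/2 and |z − 5| < (25/8)ε, so |4/z − (4/5)| < ε.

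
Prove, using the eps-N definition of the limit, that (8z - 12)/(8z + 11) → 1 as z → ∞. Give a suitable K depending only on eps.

K = (23/8)/eps

Let eps > 0 be given. We seek K > 0 such that z > K implies |(8z - 12)/(8z + 11) − 1| < eps.
(8z - 12)/(8z + 11) − 1 = (8(8z - 12) − 8(8z + 11)) / (8(8z + 11)) = -184/(8(8z + 11)).
For z > 0 we have 8z + 11 > 8z, so |(8z - 12)/(8z + 11) − 1| = 184/(8(8z + 11)) < 184/(8·8z) = (23/8)/z.
Thus |(8z - 12)/(8z + 11) − 1| < eps whenever z > (23/8)/eps.
Take K = (23/8)/eps. If z > K then |(8z - 12)/(8z + 11) − 1| < (23/8)/z < eps.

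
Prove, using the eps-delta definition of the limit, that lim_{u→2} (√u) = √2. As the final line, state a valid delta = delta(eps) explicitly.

Let eps > 0 be given. We want delta > 0 such that 0 < |u − 2| < delta implies |√u − √2| < eps.
Rationalise: √u − √2 = (u − 2)/(√u + √2), so |√u − √2| = |u − 2|/(√u + √2).
Restrict delta ≤ 2 so that |u − 2| < 2 forces u > 0, and then √u + √2 > √2.
Hence |√u − √2| < |u − 2|/√2, which is < eps once |u − 2| < √2·eps.
Take delta = min(2, √2·eps). If 0 < |u − 2| < delta then u > 0 and |√u − √2| < |u − 2|/√2 < eps.

delta = min(2, √2·eps)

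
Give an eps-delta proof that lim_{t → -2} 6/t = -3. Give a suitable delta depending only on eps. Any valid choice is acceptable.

Fix eps > 0. We seek delta > 0 such that 0 < |t + 2| < delta implies |6/t + 3| < eps.
|6/t + 3| = 6·|-2 − t|/(2·|t|) = 6|t + 2|/(2|t|).
Require delta ≤ 1 so that |t| > 2 − 1 = 1, hence 2|t| > 2.
Then |6/t + 3| < 6|t + 2|/2, which is < eps when |t + 2| < (1/3)eps.
Take delta = min(1, (1/3)eps). Then 0 < |t + 2| < delta gives both |t + 2| < 1 and |t + 2| < (1/3)eps, so |6/t + 3| < eps.

delta = min(1, (1/3)eps)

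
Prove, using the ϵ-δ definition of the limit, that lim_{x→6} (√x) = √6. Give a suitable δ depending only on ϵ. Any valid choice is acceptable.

δ = min(6, √6·ϵ)

Let ϵ > 0. We want δ > 0 such that 0 < |x − 6| < δ implies |√x − √6| < ϵ.
Rationalise: √x − √6 = (x − 6)/(√x + √6), so |√x − √6| = |x − 6|/(√x + √6).
Restrict δ ≤ 6 so that |x − 6| < 6 forces x > 0, and then √x + √6 > √6.
Hence |√x − √6| < |x − 6|/√6, which is < ϵ once |x − 6| < √6·ϵ.
Take δ = min(6, √6·ϵ). If 0 < |x − 6| < δ then x > 0 and |√x − √6| < |x − 6|/√6 < ϵ.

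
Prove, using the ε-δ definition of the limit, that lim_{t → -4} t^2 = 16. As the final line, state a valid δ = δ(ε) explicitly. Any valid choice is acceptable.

δ = min(1, ε/9)

Fix ε > 0. We seek δ > 0 with 0 < |t + 4| < δ ⇒ |t^2 − 16| < ε.
Factor: t^2 − 16 = (t + 4)(t - 4), so |t^2 − 16| = |t + 4|·|t - 4|.
Impose δ ≤ 1 so that |t| < 5; then |t - 4| ≤ 9.
Hence |t^2 − 16| ≤ 9|t + 4|, which is < ε once |t + 4| < ε/9.
Take δ = min(1, ε/9). If 0 < |t + 4| < δ then both bounds hold and |t^2 − 16| ≤ 9|t + 4| < 9·(ε/9) = ε.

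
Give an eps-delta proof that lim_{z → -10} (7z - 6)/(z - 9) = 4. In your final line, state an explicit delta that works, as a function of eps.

Let eps > 0. We want delta > 0 with 0 < |z + 10| < delta ⇒ |(7z - 6)/(z - 9) − 4| < eps.
Combining over a common denominator, (7z - 6)/(z - 9) − 4 = [(7z - 6)·(-19) − (-76)·(z - 9)] / [(-19)·(z - 9)] = -57(z + 10) / ((-19)(z - 9)).
So |(7z - 6)/(z - 9) − 4| = 57|z + 10| / (19·|z − 9|).
Require delta ≤ 19/2, so |z − 9| ≥ |-19| − |z + 10| > 19 − 19/2 = 19/2.
Hence |(7z - 6)/(z - 9) − 4| < 57|z + 10|/(19·(19/2)) = (6/19)|z + 10|, which is < eps once |z + 10| < (19/6)eps.
Take delta = min(19/2, (19/6)eps). Then 0 < |z + 10| < delta forces both bounds, so |(7z - 6)/(z - 9) − 4| < eps.

delta = min(19/2, (19/6)eps)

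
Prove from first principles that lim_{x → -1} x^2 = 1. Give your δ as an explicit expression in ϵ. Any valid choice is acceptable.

δ = min(1, ϵ/3)

Suppose ϵ > 0. We seek δ > 0 with 0 < |x + 1| < δ ⇒ |x^2 − 1| < ϵ.
Factor: x^2 − 1 = (x + 1)(x - 1), so |x^2 − 1| = |x + 1|·|x - 1|.
Impose δ ≤ 1 so that |x| < 2; then |x - 1| ≤ 3.
Hence |x^2 − 1| ≤ 3|x + 1|, which is < ϵ once |x + 1| < ϵ/3.
Take δ = min(1, ϵ/3). If 0 < |x + 1| < δ then both bounds hold and |x^2 − 1| ≤ 3|x + 1| < 3·(ϵ/3) = ϵ.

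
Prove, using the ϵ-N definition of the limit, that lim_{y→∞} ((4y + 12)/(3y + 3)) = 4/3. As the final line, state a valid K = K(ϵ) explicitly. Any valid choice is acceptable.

Let ϵ > 0 be given. We seek K > 0 such that y > K implies |(4y + 12)/(3y + 3) − (4/3)| < ϵ.
(4y + 12)/(3y + 3) − (4/3) = (3(4y + 12) − 4(3y + 3)) / (3(3y + 3)) = 24/(3(3y + 3)).
For y > 0 we have 3y + 3 > 3y, so |(4y + 12)/(3y + 3) − (4/3)| = 24/(3(3y + 3)) < 24/(3·3y) = (8/3)/y.
Thus |(4y + 12)/(3y + 3) − (4/3)| < ϵ whenever y > (8/3)/ϵ.
Take K = (8/3)/ϵ. If y > K then |(4y + 12)/(3y + 3) − (4/3)| < (8/3)/y < ϵ.

K = (8/3)/ϵ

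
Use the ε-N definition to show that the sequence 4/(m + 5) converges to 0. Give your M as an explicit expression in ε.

Fix ε > 0. For m ≥ 1, |4/(m + 5) − 0| = 4/(m + 5) ≤ 4/m.
We need 4/m < ε, i.e. m > 4/ε.
Take M = 4/ε. If m > M then |4/(m + 5)| ≤ 4/m < ε.

M = 4/ε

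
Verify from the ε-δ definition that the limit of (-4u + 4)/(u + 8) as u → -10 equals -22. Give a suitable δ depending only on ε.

Let ε > 0. We want δ > 0 with 0 < |u + 10| < δ ⇒ |(-4u + 4)/(u + 8) + 22| < ε.
Combining over a common denominator, (-4u + 4)/(u + 8) + 22 = [(-4u + 4)·(-2) − 44·(u + 8)] / [(-2)·(u + 8)] = -36(u + 10) / ((-2)(u + 8)).
So |(-4u + 4)/(u + 8) + 22| = 36|u + 10| / (2·|u + 8|).
Restrict δ ≤ 1. Then |u + 10| < 1 gives |u + 8| = |(u + 10) + (-2)| ≥ 2 − 1 = 1.
Hence |(-4u + 4)/(u + 8) + 22| < 36|u + 10|/(2·1) = 18|u + 10|, which is < ε once |u + 10| < (1/18)ε.
Take δ = min(1, (1/18)ε). Then 0 < |u + 10| < δ forces both bounds, so |(-4u + 4)/(u + 8) + 22| < ε.

δ = min(1, (1/18)ε)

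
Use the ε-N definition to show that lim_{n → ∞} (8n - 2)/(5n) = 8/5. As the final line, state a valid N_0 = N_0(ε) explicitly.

Let ε > 0. For n ≥ 1, |(8n - 2)/(5n) − (8/5)| = |-10|/(5(5n)) = 10/(5(5n)).
Since 5n ≥ 5n for n ≥ 1, this is ≤ 10/(5·5n) = (2/5)/n.
So |(8n - 2)/(5n) − (8/5)| < ε whenever n > (2/5)/ε.
Take N_0 = (2/5)/ε. If n > N_0 then |(8n - 2)/(5n) − (8/5)| ≤ (2/5)/n < ε.

N_0 = (2/5)/ε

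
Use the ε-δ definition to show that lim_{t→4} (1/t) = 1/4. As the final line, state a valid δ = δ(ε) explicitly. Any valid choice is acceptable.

Let ε > 0 be given. We seek δ > 0 such that 0 < |t − 4| < δ implies |1/t − (1/4)| < ε.
|1/t − (1/4)| = |4 − t|/(4·|t|) = |t − 4|/(4|t|).
Require δ ≤ 2 so that |t| > 4 − 2 = 2, hence 4|t| > 8.
Then |1/t − (1/4)| < |t − 4|/8, which is < ε when |t − 4| < 8ε.
Take δ = min(2, 8ε). Then 0 < |t − 4| < δ gives both |t − 4| < 2 and |t − 4| < 8ε, so |1/t − (1/4)| < ε.

δ = min(2, 8ε)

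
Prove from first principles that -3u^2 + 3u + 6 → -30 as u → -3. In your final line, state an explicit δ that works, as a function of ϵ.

Fix ϵ > 0. We want δ > 0 such that 0 < |u + 3| < δ implies |(-3u^2 + 3u + 6) + 30| < ϵ.
(-3u^2 + 3u + 6) + 30 = -3u^2 + 3u + 36 = (u + 3)(-3u + 12).
So |(-3u^2 + 3u + 6) + 30| = |u + 3|·|-3u + 12|.
Assume first that |u + 3| < 2, so |u| < 5. Then |-3u + 12| ≤ 3·5 + 12 = 27.
Hence |(-3u^2 + 3u + 6) + 30| ≤ 27|u + 3| < ϵ provided |u + 3| < ϵ/27.
Take δ = min(2, ϵ/27). Then 0 < |u + 3| < δ gives both |u + 3| < 2 and |u + 3| < ϵ/27, so |(-3u^2 + 3u + 6) + 30| < ϵ.

δ = min(2, ϵ/27)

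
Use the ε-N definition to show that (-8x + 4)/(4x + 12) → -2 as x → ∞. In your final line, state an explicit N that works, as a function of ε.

N = 7/ε

Suppose ε > 0. We seek N > 0 such that x > N implies |(-8x + 4)/(4x + 12) + 2| < ε.
(-8x + 4)/(4x + 12) + 2 = (4(-8x + 4) − (-8)(4x + 12)) / (4(4x + 12)) = 112/(4(4x + 12)).
For x > 0 we have 4x + 12 > 4x, so |(-8x + 4)/(4x + 12) + 2| = 112/(4(4x + 12)) < 112/(4·4x) = 7/x.
Thus |(-8x + 4)/(4x + 12) + 2| < ε whenever x > 7/ε.
Take N = 7/ε. If x > N then |(-8x + 4)/(4x + 12) + 2| < 7/x < ε.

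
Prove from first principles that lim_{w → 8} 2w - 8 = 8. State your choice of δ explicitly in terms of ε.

Let ε > 0. We need δ > 0 so that 0 < |w − 8| < δ implies |(2w - 8) − 8| < ε.
Since (2w - 8) − 8 = 2(w − 8), we have |(2w - 8) − 8| = 2|w − 8|.
So 2|w − 8| < ε exactly when |w − 8| < ε/2.
Choosing δ = ε/2 gives |(2w - 8) − 8| = 2|w − 8| < ε whenever |w − 8| < δ.

δ = ε/2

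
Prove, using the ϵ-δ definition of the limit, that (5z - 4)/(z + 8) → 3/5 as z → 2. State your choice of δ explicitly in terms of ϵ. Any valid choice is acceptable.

Let ϵ > 0. We want δ > 0 with 0 < |z − 2| < δ ⇒ |(5z - 4)/(z + 8) − (3/5)| < ϵ.
Combining over a common denominator, (5z - 4)/(z + 8) − (3/5) = [(5z - 4)·10 − 6·(z + 8)] / [10·(z + 8)] = 44(z − 2) / (10(z + 8)).
So |(5z - 4)/(z + 8) − (3/5)| = 44|z − 2| / (10·|z + 8|).
Restrict δ ≤ 5. Then |z − 2| < 5 gives |z + 8| = |(z − 2) + 10| ≥ 10 − 5 = 5.
Hence |(5z - 4)/(z + 8) − (3/5)| < 44|z − 2|/(10·5) = (22/25)|z − 2|, which is < ϵ once |z − 2| < (25/22)ϵ.
Take δ = min(5, (25/22)ϵ). Then 0 < |z − 2| < δ forces both bounds, so |(5z - 4)/(z + 8) − (3/5)| < ϵ.

δ = min(5, (25/22)ϵ)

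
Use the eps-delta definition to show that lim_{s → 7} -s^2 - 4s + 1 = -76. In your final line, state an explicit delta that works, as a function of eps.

Suppose eps > 0. We want delta > 0 such that 0 < |s − 7| < delta implies |(-s^2 - 4s + 1) + 76| < eps.
(-s^2 - 4s + 1) + 76 = -s^2 - 4s + 77 = (s − 7)(-s - 11).
So |(-s^2 - 4s + 1) + 76| = |s − 7|·|-s - 11|.
Require delta ≤ 2. Then |s − 7| < 2 gives |s| < 9, and by the triangle inequality |-s - 11| ≤ 9 + 11 = 20.
Hence |(-s^2 - 4s + 1) + 76| ≤ 20|s − 7| < eps provided |s − 7| < eps/20.
Choosing delta = min(2, eps/20) ensures both conditions, hence |(-s^2 - 4s + 1) + 76| < eps.

delta = min(2, eps/20)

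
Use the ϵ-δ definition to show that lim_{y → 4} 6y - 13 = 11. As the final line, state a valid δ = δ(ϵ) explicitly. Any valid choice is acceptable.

δ = ϵ/6

Let ϵ > 0. We need δ > 0 so that 0 < |y − 4| < δ implies |(6y - 13) − 11| < ϵ.
Since (6y - 13) − 11 = 6(y − 4), we have |(6y - 13) − 11| = 6|y − 4|.
Thus it suffices that |y − 4| < ϵ/6.
Choosing δ = ϵ/6 gives |(6y - 13) − 11| = 6|y − 4| < ϵ whenever |y − 4| < δ.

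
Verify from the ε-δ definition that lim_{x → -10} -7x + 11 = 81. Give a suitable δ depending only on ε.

δ = ε/7

Let ε > 0. We need δ > 0 so that 0 < |x + 10| < δ implies |(-7x + 11) − 81| < ε.
|(-7x + 11) − 81| = |-7x - 70| = 7|x + 10|.
So 7|x + 10| < ε exactly when |x + 10| < ε/7.
Choosing δ = ε/7 gives |(-7x + 11) − 81| = 7|x + 10| < ε whenever |x + 10| < δ.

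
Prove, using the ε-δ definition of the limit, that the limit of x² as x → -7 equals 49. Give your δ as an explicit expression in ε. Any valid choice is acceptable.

Suppose ε > 0. We seek δ > 0 with 0 < |x + 7| < δ ⇒ |x² − 49| < ε.
Factor: x² − 49 = (x + 7)(x - 7), so |x² − 49| = |x + 7|·|x - 7|.
Restrict δ ≤ 2. Then |x + 7| < 2 gives |x| < 9, so by the triangle inequality |x - 7| ≤ 9 + 7 = 16.
Hence |x² − 49| ≤ 16|x + 7|, which is < ε once |x + 7| < ε/16.
Take δ = min(2, ε/16). If 0 < |x + 7| < δ then both bounds hold and |x² − 49| ≤ 16|x + 7| < 16·(ε/16) = ε.

δ = min(2, ε/16)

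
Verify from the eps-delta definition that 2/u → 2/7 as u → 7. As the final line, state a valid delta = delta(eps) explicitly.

delta = min(7/2, (49/4)eps)

Let eps > 0 be given. We seek delta > 0 such that 0 < |u − 7| < delta implies |2/u − (2/7)| < eps.
|2/u − (2/7)| = 2·|7 − u|/(7·|u|) = 2|u − 7|/(7|u|).
Require delta ≤ 7/2 so that |u| > 7 − 7/2 = 7/2, hence 7|u| > 49/2.
Then |2/u − (2/7)| < 2|u − 7|/(49/2), which is < eps when |u − 7| < (49/4)eps.
Take delta = min(7/2, (49/4)eps). Then 0 < |u − 7| < delta gives both |u − 7| < 7/2 and |u − 7| < (49/4)eps, so |2/u − (2/7)| < eps.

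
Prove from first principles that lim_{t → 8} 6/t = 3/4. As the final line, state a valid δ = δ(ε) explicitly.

δ = min(4, (16/3)ε)

Let ε > 0 be given. We seek δ > 0 such that 0 < |t − 8| < δ implies |6/t − (3/4)| < ε.
|6/t − (3/4)| = 6·|8 − t|/(8·|t|) = 6|t − 8|/(8|t|).
Restrict δ ≤ 4. Then |t − 8| < 4 gives |t| > 4, so 8|t| > 32.
Then |6/t − (3/4)| < 6|t − 8|/32, which is < ε when |t − 8| < (16/3)ε.
Take δ = min(4, (16/3)ε). Then 0 < |t − 8| < δ gives both |t − 8| < 4 and |t − 8| < (16/3)ε, so |6/t − (3/4)| < ε.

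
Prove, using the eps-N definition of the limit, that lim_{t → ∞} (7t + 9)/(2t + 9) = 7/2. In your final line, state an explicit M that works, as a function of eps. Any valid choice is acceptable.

Fix eps > 0. We seek M > 0 such that t > M implies |(7t + 9)/(2t + 9) − (7/2)| < eps.
(7t + 9)/(2t + 9) − (7/2) = (2(7t + 9) − 7(2t + 9)) / (2(2t + 9)) = -45/(2(2t + 9)).
For t > 0 we have 2t + 9 > 2t, so |(7t + 9)/(2t + 9) − (7/2)| = 45/(2(2t + 9)) < 45/(2·2t) = (45/4)/t.
Thus |(7t + 9)/(2t + 9) − (7/2)| < eps whenever t > (45/4)/eps.
Take M = (45/4)/eps. If t > M then |(7t + 9)/(2t + 9) − (7/2)| < (45/4)/t < eps.

M = (45/4)/eps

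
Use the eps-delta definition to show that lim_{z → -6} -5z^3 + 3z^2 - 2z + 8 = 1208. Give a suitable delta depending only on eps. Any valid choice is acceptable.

Suppose eps > 0. We want delta > 0 such that 0 < |z + 6| < delta implies |(-5z^3 + 3z^2 - 2z + 8) − 1208| < eps.
(-5z^3 + 3z^2 - 2z + 8) − 1208 = -5z^3 + 3z^2 - 2z - 1200 = (z + 6)(-5z^2 + 33z - 200).
So |(-5z^3 + 3z^2 - 2z + 8) − 1208| = |z + 6|·|-5z^2 + 33z - 200|.
Assume first that |z + 6| < 1, so |z| < 7. Then |-5z^2 + 33z - 200| ≤ 5·7^2 + 33·7 + 200 = 676.
Hence |(-5z^3 + 3z^2 - 2z + 8) − 1208| ≤ 676|z + 6| < eps provided |z + 6| < eps/676.
Choosing delta = min(1, eps/676) ensures both conditions, hence |(-5z^3 + 3z^2 - 2z + 8) − 1208| < eps.

delta = min(1, eps/676)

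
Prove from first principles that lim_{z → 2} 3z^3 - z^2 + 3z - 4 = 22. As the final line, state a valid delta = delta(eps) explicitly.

delta = min(2, eps/81)

Suppose eps > 0. We want delta > 0 such that 0 < |z − 2| < delta implies |(3z^3 - z^2 + 3z - 4) − 22| < eps.
(3z^3 - z^2 + 3z - 4) − 22 = 3z^3 - z^2 + 3z - 26 = (z − 2)(3z^2 + 5z + 13).
So |(3z^3 - z^2 + 3z - 4) − 22| = |z − 2|·|3z^2 + 5z + 13|.
Require delta ≤ 2. Then |z − 2| < 2 gives |z| < 4, and by the triangle inequality |3z^2 + 5z + 13| ≤ 3·4^2 + 5·4 + 13 = 81.
Hence |(3z^3 - z^2 + 3z - 4) − 22| ≤ 81|z − 2| < eps provided |z − 2| < eps/81.
Take delta = min(2, eps/81). Then 0 < |z − 2| < delta gives both |z − 2| < 2 and |z − 2| < eps/81, so |(3z^3 - z^2 + 3z - 4) − 22| < eps.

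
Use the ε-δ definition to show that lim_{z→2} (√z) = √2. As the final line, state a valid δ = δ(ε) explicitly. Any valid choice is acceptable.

Fix ε > 0. We want δ > 0 such that 0 < |z − 2| < δ implies |√z − √2| < ε.
Multiplying by the conjugate, |√z − √2| = |z − 2|/(√z + √2).
Restrict δ ≤ 2 so that |z − 2| < 2 forces z > 0, and then √z + √2 > √2.
Hence |√z − √2| < |z − 2|/√2, which is < ε once |z − 2| < √2·ε.
Take δ = min(2, √2·ε). If 0 < |z − 2| < δ then z > 0 and |√z − √2| < |z − 2|/√2 < ε.

δ = min(2, √2·ε)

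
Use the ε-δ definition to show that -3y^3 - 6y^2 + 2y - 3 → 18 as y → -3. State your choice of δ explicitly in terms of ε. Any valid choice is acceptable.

δ = min(2, ε/97)

Let ε > 0. We want δ > 0 such that 0 < |y + 3| < δ implies |(-3y^3 - 6y^2 + 2y - 3) − 18| < ε.
(-3y^3 - 6y^2 + 2y - 3) − 18 = -3y^3 - 6y^2 + 2y - 21 = (y + 3)(-3y^2 + 3y - 7).
So |(-3y^3 - 6y^2 + 2y - 3) − 18| = |y + 3|·|-3y^2 + 3y - 7|.
Require δ ≤ 2. Then |y + 3| < 2 gives |y| < 5, and by the triangle inequality |-3y^2 + 3y - 7| ≤ 3·5^2 + 3·5 + 7 = 97.
Hence |(-3y^3 - 6y^2 + 2y - 3) − 18| ≤ 97|y + 3| < ε provided |y + 3| < ε/97.
Choosing δ = min(2, ε/97) ensures both conditions, hence |(-3y^3 - 6y^2 + 2y - 3) − 18| < ε.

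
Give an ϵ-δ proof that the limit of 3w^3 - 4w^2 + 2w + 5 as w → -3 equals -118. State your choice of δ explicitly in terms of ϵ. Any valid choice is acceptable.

Fix ϵ > 0. We want δ > 0 such that 0 < |w + 3| < δ implies |(3w^3 - 4w^2 + 2w + 5) + 118| < ϵ.
(3w^3 - 4w^2 + 2w + 5) + 118 = 3w^3 - 4w^2 + 2w + 123 = (w + 3)(3w^2 - 13w + 41).
So |(3w^3 - 4w^2 + 2w + 5) + 118| = |w + 3|·|3w^2 - 13w + 41|.
Assume first that |w + 3| < 2, so |w| < 5. Then |3w^2 - 13w + 41| ≤ 3·5^2 + 13·5 + 41 = 181.
Hence |(3w^3 - 4w^2 + 2w + 5) + 118| ≤ 181|w + 3| < ϵ provided |w + 3| < ϵ/181.
Take δ = min(2, ϵ/181). Then 0 < |w + 3| < δ gives both |w + 3| < 2 and |w + 3| < ϵ/181, so |(3w^3 - 4w^2 + 2w + 5) + 118| < ϵ.

δ = min(2, ϵ/181)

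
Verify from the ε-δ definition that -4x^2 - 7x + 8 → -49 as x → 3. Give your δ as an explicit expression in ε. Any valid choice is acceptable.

δ = min(1, ε/35)

Suppose ε > 0. We want δ > 0 such that 0 < |x − 3| < δ implies |(-4x^2 - 7x + 8) + 49| < ε.
(-4x^2 - 7x + 8) + 49 = -4x^2 - 7x + 57 = (x − 3)(-4x - 19).
So |(-4x^2 - 7x + 8) + 49| = |x − 3|·|-4x - 19|.
Assume first that |x − 3| < 1, so |x| < 4. Then |-4x - 19| ≤ 4·4 + 19 = 35.
Hence |(-4x^2 - 7x + 8) + 49| ≤ 35|x − 3| < ε provided |x − 3| < ε/35.
Choosing δ = min(1, ε/35) ensures both conditions, hence |(-4x^2 - 7x + 8) + 49| < ε.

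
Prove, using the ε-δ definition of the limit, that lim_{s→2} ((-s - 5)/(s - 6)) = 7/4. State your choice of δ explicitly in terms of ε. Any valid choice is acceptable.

δ = min(2, (8/11)ε)

Fix ε > 0. We want δ > 0 with 0 < |s − 2| < δ ⇒ |(-s - 5)/(s - 6) − (7/4)| < ε.
Combining over a common denominator, (-s - 5)/(s - 6) − (7/4) = [(-s - 5)·(-4) − (-7)·(s - 6)] / [(-4)·(s - 6)] = 11(s − 2) / ((-4)(s - 6)).
So |(-s - 5)/(s - 6) − (7/4)| = 11|s − 2| / (4·|s − 6|).
Restrict δ ≤ 2. Then |s − 2| < 2 gives |s − 6| = |(s − 2) + (-4)| ≥ 4 − 2 = 2.
Hence |(-s - 5)/(s - 6) − (7/4)| < 11|s − 2|/(4·2) = (11/8)|s − 2|, which is < ε once |s − 2| < (8/11)ε.
Take δ = min(2, (8/11)ε). Then 0 < |s − 2| < δ forces both bounds, so |(-s - 5)/(s - 6) − (7/4)| < ε.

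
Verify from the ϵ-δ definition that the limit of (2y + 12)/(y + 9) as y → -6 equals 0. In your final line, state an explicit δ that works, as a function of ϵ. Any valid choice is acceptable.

δ = min(3/2, (3/4)ϵ)

Let ϵ > 0. We want δ > 0 with 0 < |y + 6| < δ ⇒ |(2y + 12)/(y + 9) − 0| < ϵ.
Combining over a common denominator, (2y + 12)/(y + 9) − 0 = [(2y + 12)·3 − 0·(y + 9)] / [3·(y + 9)] = 6(y + 6) / (3(y + 9)).
So |(2y + 12)/(y + 9) − 0| = 6|y + 6| / (3·|y + 9|).
Require δ ≤ 3/2, so |y + 9| ≥ |3| − |y + 6| > 3 − 3/2 = 3/2.
Hence |(2y + 12)/(y + 9) − 0| < 6|y + 6|/(3·(3/2)) = (4/3)|y + 6|, which is < ϵ once |y + 6| < (3/4)ϵ.
Take δ = min(3/2, (3/4)ϵ). Then 0 < |y + 6| < δ forces both bounds, so |(2y + 12)/(y + 9) − 0| < ϵ.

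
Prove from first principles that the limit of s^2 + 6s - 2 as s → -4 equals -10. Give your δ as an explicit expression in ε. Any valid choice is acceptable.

δ = min(2, ε/8)

Let ε > 0 be given. We want δ > 0 such that 0 < |s + 4| < δ implies |(s^2 + 6s - 2) + 10| < ε.
(s^2 + 6s - 2) + 10 = s^2 + 6s + 8 = (s + 4)(s + 2).
So |(s^2 + 6s - 2) + 10| = |s + 4|·|s + 2|.
Assume first that |s + 4| < 2, so |s| < 6. Then |s + 2| ≤ 6 + 2 = 8.
Hence |(s^2 + 6s - 2) + 10| ≤ 8|s + 4| < ε provided |s + 4| < ε/8.
Take δ = min(2, ε/8). Then 0 < |s + 4| < δ gives both |s + 4| < 2 and |s + 4| < ε/8, so |(s^2 + 6s - 2) + 10| < ε.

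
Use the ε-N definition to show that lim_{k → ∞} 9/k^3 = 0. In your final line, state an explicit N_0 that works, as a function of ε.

N_0 = (9/ε)^{1/3}

Fix ε > 0. For k ≥ 1, |9/k^3 − 0| = 9/k^3.
9/k^3 < ε ⇔ k^3 > 9/ε ⇔ k > (9/ε)^{1/3}.
Take N_0 = (9/ε)^{1/3}. Then k > N_0 implies 9/k^3 < ε.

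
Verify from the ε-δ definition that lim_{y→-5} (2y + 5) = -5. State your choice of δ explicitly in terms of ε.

δ = ε/2

Fix ε > 0. We need δ > 0 so that 0 < |y + 5| < δ implies |(2y + 5) + 5| < ε.
|(2y + 5) + 5| = |2y + 10| = 2|y + 5|.
Thus it suffices that |y + 5| < ε/2.
Choosing δ = ε/2 gives |(2y + 5) + 5| = 2|y + 5| < ε whenever |y + 5| < δ.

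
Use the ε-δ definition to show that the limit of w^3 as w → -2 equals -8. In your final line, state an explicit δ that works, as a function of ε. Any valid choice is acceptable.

Fix ε > 0. We seek δ > 0 with 0 < |w + 2| < δ ⇒ |w^3 + 8| < ε.
Factor: w^3 + 8 = (w + 2)(w^2 - 2w + 4), so |w^3 + 8| = |w + 2|·|w^2 - 2w + 4|.
Impose δ ≤ 1 so that |w| < 3; then |w^2 - 2w + 4| ≤ 19.
Hence |w^3 + 8| ≤ 19|w + 2|, which is < ε once |w + 2| < ε/19.
Take δ = min(1, ε/19). If 0 < |w + 2| < δ then both bounds hold and |w^3 + 8| ≤ 19|w + 2| < 19·(ε/19) = ε.

δ = min(1, ε/19)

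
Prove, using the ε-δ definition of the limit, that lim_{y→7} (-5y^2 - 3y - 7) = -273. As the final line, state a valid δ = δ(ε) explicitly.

δ = min(1, ε/78)

Let ε > 0 be given. We want δ > 0 such that 0 < |y − 7| < δ implies |(-5y^2 - 3y - 7) + 273| < ε.
(-5y^2 - 3y - 7) + 273 = -5y^2 - 3y + 266 = (y − 7)(-5y - 38).
So |(-5y^2 - 3y - 7) + 273| = |y − 7|·|-5y - 38|.
Require δ ≤ 1. Then |y − 7| < 1 gives |y| < 8, and by the triangle inequality |-5y - 38| ≤ 5·8 + 38 = 78.
Hence |(-5y^2 - 3y - 7) + 273| ≤ 78|y − 7| < ε provided |y − 7| < ε/78.
Choosing δ = min(1, ε/78) ensures both conditions, hence |(-5y^2 - 3y - 7) + 273| < ε.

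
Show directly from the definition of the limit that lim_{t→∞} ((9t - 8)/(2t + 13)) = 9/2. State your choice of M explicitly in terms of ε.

M = (133/4)/ε

Suppose ε > 0. We seek M > 0 such that t > M implies |(9t - 8)/(2t + 13) − (9/2)| < ε.
(9t - 8)/(2t + 13) − (9/2) = (2(9t - 8) − 9(2t + 13)) / (2(2t + 13)) = -133/(2(2t + 13)).
For t > 0 we have 2t + 13 > 2t, so |(9t - 8)/(2t + 13) − (9/2)| = 133/(2(2t + 13)) < 133/(2·2t) = (133/4)/t.
Thus |(9t - 8)/(2t + 13) − (9/2)| < ε whenever t > (133/4)/ε.
Take M = (133/4)/ε. If t > M then |(9t - 8)/(2t + 13) − (9/2)| < (133/4)/t < ε.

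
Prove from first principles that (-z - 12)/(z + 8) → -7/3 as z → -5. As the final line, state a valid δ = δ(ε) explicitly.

δ = min(3/2, (9/8)ε)

Suppose ε > 0. We want δ > 0 with 0 < |z + 5| < δ ⇒ |(-z - 12)/(z + 8) + 7/3| < ε.
Combining over a common denominator, (-z - 12)/(z + 8) + 7/3 = [(-z - 12)·3 − (-7)·(z + 8)] / [3·(z + 8)] = 4(z + 5) / (3(z + 8)).
So |(-z - 12)/(z + 8) + 7/3| = 4|z + 5| / (3·|z + 8|).
Restrict δ ≤ 3/2. Then |z + 5| < 3/2 gives |z + 8| = |(z + 5) + 3| ≥ 3 − 3/2 = 3/2.
Hence |(-z - 12)/(z + 8) + 7/3| < 4|z + 5|/(3·(3/2)) = (8/9)|z + 5|, which is < ε once |z + 5| < (9/8)ε.
Take δ = min(3/2, (9/8)ε). Then 0 < |z + 5| < δ forces both bounds, so |(-z - 12)/(z + 8) + 7/3| < ε.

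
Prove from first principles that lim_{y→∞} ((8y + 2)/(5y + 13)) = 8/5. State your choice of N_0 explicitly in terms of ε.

Let ε > 0. We seek N_0 > 0 such that y > N_0 implies |(8y + 2)/(5y + 13) − (8/5)| < ε.
(8y + 2)/(5y + 13) − (8/5) = (5(8y + 2) − 8(5y + 13)) / (5(5y + 13)) = -94/(5(5y + 13)).
For y > 0 we have 5y + 13 > 5y, so |(8y + 2)/(5y + 13) − (8/5)| = 94/(5(5y + 13)) < 94/(5·5y) = (94/25)/y.
Thus |(8y + 2)/(5y + 13) − (8/5)| < ε whenever y > (94/25)/ε.
Take N_0 = (94/25)/ε. If y > N_0 then |(8y + 2)/(5y + 13) − (8/5)| < (94/25)/y < ε.

N_0 = (94/25)/ε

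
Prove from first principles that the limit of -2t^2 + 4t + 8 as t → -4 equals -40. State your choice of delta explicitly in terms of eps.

Suppose eps > 0. We want delta > 0 such that 0 < |t + 4| < delta implies |(-2t^2 + 4t + 8) + 40| < eps.
(-2t^2 + 4t + 8) + 40 = -2t^2 + 4t + 48 = (t + 4)(-2t + 12).
So |(-2t^2 + 4t + 8) + 40| = |t + 4|·|-2t + 12|.
Assume first that |t + 4| < 1, so |t| < 5. Then |-2t + 12| ≤ 2·5 + 12 = 22.
Hence |(-2t^2 + 4t + 8) + 40| ≤ 22|t + 4| < eps provided |t + 4| < eps/22.
Take delta = min(1, eps/22). Then 0 < |t + 4| < delta gives both |t + 4| < 1 and |t + 4| < eps/22, so |(-2t^2 + 4t + 8) + 40| < eps.

delta = min(1, eps/22)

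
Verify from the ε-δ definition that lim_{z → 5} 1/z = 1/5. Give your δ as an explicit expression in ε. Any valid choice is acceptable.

δ = min(5/2, (25/2)ε)

Let ε > 0 be given. We seek δ > 0 such that 0 < |z − 5| < δ implies |1/z − (1/5)| < ε.
|1/z − (1/5)| = |5 − z|/(5·|z|) = |z − 5|/(5|z|).
Restrict δ ≤ 5/2. Then |z − 5| < 5/2 gives |z| > 5/2, so 5|z| > 25/2.
Then |1/z − (1/5)| < |z − 5|/(25/2), which is < ε when |z − 5| < (25/2)ε.
Take δ = min(5/2, (25/2)ε). Then 0 < |z − 5| < δ gives both |z − 5| < 5/2 and |z − 5| < (25/2)ε, so |1/z − (1/5)| < ε.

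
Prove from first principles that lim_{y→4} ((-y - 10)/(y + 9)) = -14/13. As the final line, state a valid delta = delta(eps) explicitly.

Let eps > 0. We want delta > 0 with 0 < |y − 4| < delta ⇒ |(-y - 10)/(y + 9) + 14/13| < eps.
Combining over a common denominator, (-y - 10)/(y + 9) + 14/13 = [(-y - 10)·13 − (-14)·(y + 9)] / [13·(y + 9)] = 1(y − 4) / (13(y + 9)).
So |(-y - 10)/(y + 9) + 14/13| = |y − 4| / (13·|y + 9|).
Restrict delta ≤ 13/2. Then |y − 4| < 13/2 gives |y + 9| = |(y − 4) + 13| ≥ 13 − 13/2 = 13/2.
Hence |(-y - 10)/(y + 9) + 14/13| < |y − 4|/(13·(13/2)) = (2/169)|y − 4|, which is < eps once |y − 4| < (169/2)eps.
Take delta = min(13/2, (169/2)eps). Then 0 < |y − 4| < delta forces both bounds, so |(-y - 10)/(y + 9) + 14/13| < eps.

delta = min(13/2, (169/2)eps)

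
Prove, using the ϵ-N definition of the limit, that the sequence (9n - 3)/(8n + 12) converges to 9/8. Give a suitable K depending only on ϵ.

K = (33/16)/ϵ

Suppose ϵ > 0. For n ≥ 1, |(9n - 3)/(8n + 12) − (9/8)| = |-132|/(8(8n + 12)) = 132/(8(8n + 12)).
Since 8n + 12 ≥ 8n for n ≥ 1, this is ≤ 132/(8·8n) = (33/16)/n.
So |(9n - 3)/(8n + 12) − (9/8)| < ϵ whenever n > (33/16)/ϵ.
Take K = (33/16)/ϵ. If n > K then |(9n - 3)/(8n + 12) − (9/8)| ≤ (33/16)/n < ϵ.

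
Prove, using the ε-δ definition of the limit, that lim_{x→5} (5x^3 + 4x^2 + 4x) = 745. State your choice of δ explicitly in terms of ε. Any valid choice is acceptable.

Let ε > 0. We want δ > 0 such that 0 < |x − 5| < δ implies |(5x^3 + 4x^2 + 4x) − 745| < ε.
(5x^3 + 4x^2 + 4x) − 745 = 5x^3 + 4x^2 + 4x - 745 = (x − 5)(5x^2 + 29x + 149).
So |(5x^3 + 4x^2 + 4x) − 745| = |x − 5|·|5x^2 + 29x + 149|.
Require δ ≤ 1. Then |x − 5| < 1 gives |x| < 6, and by the triangle inequality |5x^2 + 29x + 149| ≤ 5·6^2 + 29·6 + 149 = 503.
Hence |(5x^3 + 4x^2 + 4x) − 745| ≤ 503|x − 5| < ε provided |x − 5| < ε/503.
Choosing δ = min(1, ε/503) ensures both conditions, hence |(5x^3 + 4x^2 + 4x) − 745| < ε.

δ = min(1, ε/503)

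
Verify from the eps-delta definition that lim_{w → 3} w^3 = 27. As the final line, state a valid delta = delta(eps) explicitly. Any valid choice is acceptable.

delta = min(1, eps/37)

Let eps > 0 be given. We seek delta > 0 with 0 < |w − 3| < delta ⇒ |w^3 − 27| < eps.
Factor: w^3 − 27 = (w − 3)(w^2 + 3w + 9), so |w^3 − 27| = |w − 3|·|w^2 + 3w + 9|.
Restrict delta ≤ 1. Then |w − 3| < 1 gives |w| < 4, so by the triangle inequality |w^2 + 3w + 9| ≤ 4^2 + 3·4 + 9 = 37.
Hence |w^3 − 27| ≤ 37|w − 3|, which is < eps once |w − 3| < eps/37.
Take delta = min(1, eps/37). If 0 < |w − 3| < delta then both bounds hold and |w^3 − 27| ≤ 37|w − 3| < 37·(eps/37) = eps.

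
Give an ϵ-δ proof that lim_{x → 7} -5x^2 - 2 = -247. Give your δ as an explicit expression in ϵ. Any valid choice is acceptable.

δ = min(2, ϵ/80)

Suppose ϵ > 0. We want δ > 0 such that 0 < |x − 7| < δ implies |(-5x^2 - 2) + 247| < ϵ.
(-5x^2 - 2) + 247 = -5x^2 + 245 = (x − 7)(-5x - 35).
So |(-5x^2 - 2) + 247| = |x − 7|·|-5x - 35|.
Require δ ≤ 2. Then |x − 7| < 2 gives |x| < 9, and by the triangle inequality |-5x - 35| ≤ 5·9 + 35 = 80.
Hence |(-5x^2 - 2) + 247| ≤ 80|x − 7| < ϵ provided |x − 7| < ϵ/80.
Choosing δ = min(2, ϵ/80) ensures both conditions, hence |(-5x^2 - 2) + 247| < ϵ.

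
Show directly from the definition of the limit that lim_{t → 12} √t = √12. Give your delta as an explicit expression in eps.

delta = min(12, √12·eps)

Let eps > 0. We want delta > 0 such that 0 < |t − 12| < delta implies |√t − √12| < eps.
Multiplying by the conjugate, |√t − √12| = |t − 12|/(√t + √12).
Restrict delta ≤ 12 so that |t − 12| < 12 forces t > 0, and then √t + √12 > √12.
Hence |√t − √12| < |t − 12|/√12, which is < eps once |t − 12| < √12·eps.
Take delta = min(12, √12·eps). If 0 < |t − 12| < delta then t > 0 and |√t − √12| < |t − 12|/√12 < eps.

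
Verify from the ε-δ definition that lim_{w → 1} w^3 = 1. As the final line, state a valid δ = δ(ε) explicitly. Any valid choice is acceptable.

δ = min(2, ε/13)

Let ε > 0. We seek δ > 0 with 0 < |w − 1| < δ ⇒ |w^3 − 1| < ε.
Factor: w^3 − 1 = (w − 1)(w^2 + w + 1), so |w^3 − 1| = |w − 1|·|w^2 + w + 1|.
Restrict δ ≤ 2. Then |w − 1| < 2 gives |w| < 3, so by the triangle inequality |w^2 + w + 1| ≤ 3^2 + 3 + 1 = 13.
Hence |w^3 − 1| ≤ 13|w − 1|, which is < ε once |w − 1| < ε/13.
Take δ = min(2, ε/13). If 0 < |w − 1| < δ then both bounds hold and |w^3 − 1| ≤ 13|w − 1| < 13·(ε/13) = ε.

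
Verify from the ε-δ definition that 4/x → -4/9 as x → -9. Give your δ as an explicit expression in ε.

δ = min(9/2, (81/8)ε)

Let ε > 0. We seek δ > 0 such that 0 < |x + 9| < δ implies |4/x + 4/9| < ε.
|4/x + 4/9| = 4·|-9 − x|/(9·|x|) = 4|x + 9|/(9|x|).
Restrict δ ≤ 9/2. Then |x + 9| < 9/2 gives |x| > 9/2, so 9|x| > 81/2.
Then |4/x + 4/9| < 4|x + 9|/(81/2), which is < ε when |x + 9| < (81/8)ε.
Take δ = min(9/2, (81/8)ε). Then 0 < |x + 9| < δ gives both |x + 9| < 9/2 and |x + 9| < (81/8)ε, so |4/x + 4/9| < ε.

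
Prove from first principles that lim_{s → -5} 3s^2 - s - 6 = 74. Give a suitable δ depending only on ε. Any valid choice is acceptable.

Let ε > 0. We want δ > 0 such that 0 < |s + 5| < δ implies |(3s^2 - s - 6) − 74| < ε.
(3s^2 - s - 6) − 74 = 3s^2 - s - 80 = (s + 5)(3s - 16).
So |(3s^2 - s - 6) − 74| = |s + 5|·|3s - 16|.
Require δ ≤ 1. Then |s + 5| < 1 gives |s| < 6, and by the triangle inequality |3s - 16| ≤ 3·6 + 16 = 34.
Hence |(3s^2 - s - 6) − 74| ≤ 34|s + 5| < ε provided |s + 5| < ε/34.
Take δ = min(1, ε/34). Then 0 < |s + 5| < δ gives both |s + 5| < 1 and |s + 5| < ε/34, so |(3s^2 - s - 6) − 74| < ε.

δ = min(1, ε/34)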